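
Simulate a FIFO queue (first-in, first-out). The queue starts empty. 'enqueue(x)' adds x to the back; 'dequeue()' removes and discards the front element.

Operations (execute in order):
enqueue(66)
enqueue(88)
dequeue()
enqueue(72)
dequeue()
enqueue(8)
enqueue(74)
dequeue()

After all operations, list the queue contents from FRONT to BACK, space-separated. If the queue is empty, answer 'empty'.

enqueue(66): [66]
enqueue(88): [66, 88]
dequeue(): [88]
enqueue(72): [88, 72]
dequeue(): [72]
enqueue(8): [72, 8]
enqueue(74): [72, 8, 74]
dequeue(): [8, 74]

Answer: 8 74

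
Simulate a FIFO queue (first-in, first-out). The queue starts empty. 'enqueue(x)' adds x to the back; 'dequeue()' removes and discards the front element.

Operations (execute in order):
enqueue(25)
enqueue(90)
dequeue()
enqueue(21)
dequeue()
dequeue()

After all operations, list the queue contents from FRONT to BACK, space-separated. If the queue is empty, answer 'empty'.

enqueue(25): [25]
enqueue(90): [25, 90]
dequeue(): [90]
enqueue(21): [90, 21]
dequeue(): [21]
dequeue(): []

Answer: empty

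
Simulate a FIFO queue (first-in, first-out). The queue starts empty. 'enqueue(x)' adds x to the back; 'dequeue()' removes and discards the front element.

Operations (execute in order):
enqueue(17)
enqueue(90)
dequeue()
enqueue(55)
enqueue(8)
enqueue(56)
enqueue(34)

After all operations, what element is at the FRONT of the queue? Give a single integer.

enqueue(17): queue = [17]
enqueue(90): queue = [17, 90]
dequeue(): queue = [90]
enqueue(55): queue = [90, 55]
enqueue(8): queue = [90, 55, 8]
enqueue(56): queue = [90, 55, 8, 56]
enqueue(34): queue = [90, 55, 8, 56, 34]

Answer: 90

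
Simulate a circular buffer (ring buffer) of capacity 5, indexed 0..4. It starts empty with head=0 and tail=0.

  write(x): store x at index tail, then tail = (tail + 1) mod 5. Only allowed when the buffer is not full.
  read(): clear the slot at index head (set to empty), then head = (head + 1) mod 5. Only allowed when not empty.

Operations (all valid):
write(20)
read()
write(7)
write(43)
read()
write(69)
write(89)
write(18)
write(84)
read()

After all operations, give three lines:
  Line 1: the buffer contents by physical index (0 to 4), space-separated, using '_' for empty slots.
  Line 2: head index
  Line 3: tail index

Answer: 18 84 _ 69 89
3
2

Derivation:
write(20): buf=[20 _ _ _ _], head=0, tail=1, size=1
read(): buf=[_ _ _ _ _], head=1, tail=1, size=0
write(7): buf=[_ 7 _ _ _], head=1, tail=2, size=1
write(43): buf=[_ 7 43 _ _], head=1, tail=3, size=2
read(): buf=[_ _ 43 _ _], head=2, tail=3, size=1
write(69): buf=[_ _ 43 69 _], head=2, tail=4, size=2
write(89): buf=[_ _ 43 69 89], head=2, tail=0, size=3
write(18): buf=[18 _ 43 69 89], head=2, tail=1, size=4
write(84): buf=[18 84 43 69 89], head=2, tail=2, size=5
read(): buf=[18 84 _ 69 89], head=3, tail=2, size=4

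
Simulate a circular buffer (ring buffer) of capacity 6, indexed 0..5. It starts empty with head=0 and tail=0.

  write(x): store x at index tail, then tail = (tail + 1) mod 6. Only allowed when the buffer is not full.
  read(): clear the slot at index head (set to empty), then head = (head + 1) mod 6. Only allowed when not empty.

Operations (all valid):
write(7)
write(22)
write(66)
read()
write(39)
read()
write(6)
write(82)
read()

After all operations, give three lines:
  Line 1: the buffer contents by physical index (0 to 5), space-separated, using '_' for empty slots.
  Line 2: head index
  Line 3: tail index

Answer: _ _ _ 39 6 82
3
0

Derivation:
write(7): buf=[7 _ _ _ _ _], head=0, tail=1, size=1
write(22): buf=[7 22 _ _ _ _], head=0, tail=2, size=2
write(66): buf=[7 22 66 _ _ _], head=0, tail=3, size=3
read(): buf=[_ 22 66 _ _ _], head=1, tail=3, size=2
write(39): buf=[_ 22 66 39 _ _], head=1, tail=4, size=3
read(): buf=[_ _ 66 39 _ _], head=2, tail=4, size=2
write(6): buf=[_ _ 66 39 6 _], head=2, tail=5, size=3
write(82): buf=[_ _ 66 39 6 82], head=2, tail=0, size=4
read(): buf=[_ _ _ 39 6 82], head=3, tail=0, size=3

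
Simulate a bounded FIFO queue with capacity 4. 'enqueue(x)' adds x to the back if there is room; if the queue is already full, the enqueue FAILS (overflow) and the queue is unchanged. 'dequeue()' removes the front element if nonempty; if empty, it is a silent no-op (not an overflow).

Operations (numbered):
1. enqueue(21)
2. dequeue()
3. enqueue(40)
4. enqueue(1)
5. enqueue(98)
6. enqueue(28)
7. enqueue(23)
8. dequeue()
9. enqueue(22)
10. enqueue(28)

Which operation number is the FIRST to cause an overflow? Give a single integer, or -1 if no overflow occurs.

Answer: 7

Derivation:
1. enqueue(21): size=1
2. dequeue(): size=0
3. enqueue(40): size=1
4. enqueue(1): size=2
5. enqueue(98): size=3
6. enqueue(28): size=4
7. enqueue(23): size=4=cap → OVERFLOW (fail)
8. dequeue(): size=3
9. enqueue(22): size=4
10. enqueue(28): size=4=cap → OVERFLOW (fail)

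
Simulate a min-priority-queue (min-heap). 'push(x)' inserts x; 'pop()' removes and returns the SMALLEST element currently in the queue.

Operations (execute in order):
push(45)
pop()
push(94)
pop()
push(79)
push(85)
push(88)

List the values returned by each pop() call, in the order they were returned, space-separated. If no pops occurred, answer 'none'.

push(45): heap contents = [45]
pop() → 45: heap contents = []
push(94): heap contents = [94]
pop() → 94: heap contents = []
push(79): heap contents = [79]
push(85): heap contents = [79, 85]
push(88): heap contents = [79, 85, 88]

Answer: 45 94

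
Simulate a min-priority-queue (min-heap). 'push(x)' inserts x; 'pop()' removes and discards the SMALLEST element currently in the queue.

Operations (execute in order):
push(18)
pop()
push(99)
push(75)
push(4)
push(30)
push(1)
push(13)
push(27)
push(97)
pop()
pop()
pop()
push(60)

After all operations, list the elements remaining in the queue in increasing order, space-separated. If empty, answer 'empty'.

Answer: 27 30 60 75 97 99

Derivation:
push(18): heap contents = [18]
pop() → 18: heap contents = []
push(99): heap contents = [99]
push(75): heap contents = [75, 99]
push(4): heap contents = [4, 75, 99]
push(30): heap contents = [4, 30, 75, 99]
push(1): heap contents = [1, 4, 30, 75, 99]
push(13): heap contents = [1, 4, 13, 30, 75, 99]
push(27): heap contents = [1, 4, 13, 27, 30, 75, 99]
push(97): heap contents = [1, 4, 13, 27, 30, 75, 97, 99]
pop() → 1: heap contents = [4, 13, 27, 30, 75, 97, 99]
pop() → 4: heap contents = [13, 27, 30, 75, 97, 99]
pop() → 13: heap contents = [27, 30, 75, 97, 99]
push(60): heap contents = [27, 30, 60, 75, 97, 99]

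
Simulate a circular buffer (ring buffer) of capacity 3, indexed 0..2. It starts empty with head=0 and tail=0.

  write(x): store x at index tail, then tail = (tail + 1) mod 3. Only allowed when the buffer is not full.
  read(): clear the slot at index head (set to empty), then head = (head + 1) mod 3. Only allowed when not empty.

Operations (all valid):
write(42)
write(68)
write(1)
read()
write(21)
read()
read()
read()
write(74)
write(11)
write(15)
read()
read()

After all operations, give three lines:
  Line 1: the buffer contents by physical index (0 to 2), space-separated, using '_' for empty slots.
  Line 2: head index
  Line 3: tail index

write(42): buf=[42 _ _], head=0, tail=1, size=1
write(68): buf=[42 68 _], head=0, tail=2, size=2
write(1): buf=[42 68 1], head=0, tail=0, size=3
read(): buf=[_ 68 1], head=1, tail=0, size=2
write(21): buf=[21 68 1], head=1, tail=1, size=3
read(): buf=[21 _ 1], head=2, tail=1, size=2
read(): buf=[21 _ _], head=0, tail=1, size=1
read(): buf=[_ _ _], head=1, tail=1, size=0
write(74): buf=[_ 74 _], head=1, tail=2, size=1
write(11): buf=[_ 74 11], head=1, tail=0, size=2
write(15): buf=[15 74 11], head=1, tail=1, size=3
read(): buf=[15 _ 11], head=2, tail=1, size=2
read(): buf=[15 _ _], head=0, tail=1, size=1

Answer: 15 _ _
0
1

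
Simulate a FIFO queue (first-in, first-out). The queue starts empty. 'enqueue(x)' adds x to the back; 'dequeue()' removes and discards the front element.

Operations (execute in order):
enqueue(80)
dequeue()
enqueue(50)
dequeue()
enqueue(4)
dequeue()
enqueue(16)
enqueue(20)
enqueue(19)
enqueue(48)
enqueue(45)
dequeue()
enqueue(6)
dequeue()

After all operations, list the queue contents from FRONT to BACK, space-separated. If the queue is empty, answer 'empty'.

Answer: 19 48 45 6

Derivation:
enqueue(80): [80]
dequeue(): []
enqueue(50): [50]
dequeue(): []
enqueue(4): [4]
dequeue(): []
enqueue(16): [16]
enqueue(20): [16, 20]
enqueue(19): [16, 20, 19]
enqueue(48): [16, 20, 19, 48]
enqueue(45): [16, 20, 19, 48, 45]
dequeue(): [20, 19, 48, 45]
enqueue(6): [20, 19, 48, 45, 6]
dequeue(): [19, 48, 45, 6]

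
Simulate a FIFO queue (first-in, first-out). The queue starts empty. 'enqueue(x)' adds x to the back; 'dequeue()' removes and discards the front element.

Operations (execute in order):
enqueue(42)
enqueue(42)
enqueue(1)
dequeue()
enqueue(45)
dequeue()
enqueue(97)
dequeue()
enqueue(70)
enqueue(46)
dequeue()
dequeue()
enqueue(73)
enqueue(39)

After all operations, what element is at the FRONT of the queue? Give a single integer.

enqueue(42): queue = [42]
enqueue(42): queue = [42, 42]
enqueue(1): queue = [42, 42, 1]
dequeue(): queue = [42, 1]
enqueue(45): queue = [42, 1, 45]
dequeue(): queue = [1, 45]
enqueue(97): queue = [1, 45, 97]
dequeue(): queue = [45, 97]
enqueue(70): queue = [45, 97, 70]
enqueue(46): queue = [45, 97, 70, 46]
dequeue(): queue = [97, 70, 46]
dequeue(): queue = [70, 46]
enqueue(73): queue = [70, 46, 73]
enqueue(39): queue = [70, 46, 73, 39]

Answer: 70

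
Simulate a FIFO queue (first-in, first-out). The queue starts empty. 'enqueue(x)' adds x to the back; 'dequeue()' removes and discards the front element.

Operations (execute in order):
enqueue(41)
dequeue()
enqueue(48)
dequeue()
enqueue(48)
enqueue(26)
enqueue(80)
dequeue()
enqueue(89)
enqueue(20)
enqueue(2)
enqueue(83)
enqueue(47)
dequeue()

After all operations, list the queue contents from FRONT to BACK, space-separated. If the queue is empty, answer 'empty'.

Answer: 80 89 20 2 83 47

Derivation:
enqueue(41): [41]
dequeue(): []
enqueue(48): [48]
dequeue(): []
enqueue(48): [48]
enqueue(26): [48, 26]
enqueue(80): [48, 26, 80]
dequeue(): [26, 80]
enqueue(89): [26, 80, 89]
enqueue(20): [26, 80, 89, 20]
enqueue(2): [26, 80, 89, 20, 2]
enqueue(83): [26, 80, 89, 20, 2, 83]
enqueue(47): [26, 80, 89, 20, 2, 83, 47]
dequeue(): [80, 89, 20, 2, 83, 47]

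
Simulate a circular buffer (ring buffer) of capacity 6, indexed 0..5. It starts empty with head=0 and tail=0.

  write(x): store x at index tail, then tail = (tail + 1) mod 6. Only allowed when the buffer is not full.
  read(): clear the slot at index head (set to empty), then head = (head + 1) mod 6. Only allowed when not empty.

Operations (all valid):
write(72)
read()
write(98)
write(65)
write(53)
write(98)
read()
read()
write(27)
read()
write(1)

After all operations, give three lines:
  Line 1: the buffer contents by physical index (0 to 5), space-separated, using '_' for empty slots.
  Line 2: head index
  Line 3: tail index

Answer: 1 _ _ _ 98 27
4
1

Derivation:
write(72): buf=[72 _ _ _ _ _], head=0, tail=1, size=1
read(): buf=[_ _ _ _ _ _], head=1, tail=1, size=0
write(98): buf=[_ 98 _ _ _ _], head=1, tail=2, size=1
write(65): buf=[_ 98 65 _ _ _], head=1, tail=3, size=2
write(53): buf=[_ 98 65 53 _ _], head=1, tail=4, size=3
write(98): buf=[_ 98 65 53 98 _], head=1, tail=5, size=4
read(): buf=[_ _ 65 53 98 _], head=2, tail=5, size=3
read(): buf=[_ _ _ 53 98 _], head=3, tail=5, size=2
write(27): buf=[_ _ _ 53 98 27], head=3, tail=0, size=3
read(): buf=[_ _ _ _ 98 27], head=4, tail=0, size=2
write(1): buf=[1 _ _ _ 98 27], head=4, tail=1, size=3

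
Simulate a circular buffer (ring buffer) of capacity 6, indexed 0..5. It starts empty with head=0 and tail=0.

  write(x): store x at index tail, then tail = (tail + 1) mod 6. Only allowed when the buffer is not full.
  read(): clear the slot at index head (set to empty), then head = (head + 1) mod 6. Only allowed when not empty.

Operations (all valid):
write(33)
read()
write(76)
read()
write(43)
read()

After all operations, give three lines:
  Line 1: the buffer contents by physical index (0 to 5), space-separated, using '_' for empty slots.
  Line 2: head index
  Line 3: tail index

write(33): buf=[33 _ _ _ _ _], head=0, tail=1, size=1
read(): buf=[_ _ _ _ _ _], head=1, tail=1, size=0
write(76): buf=[_ 76 _ _ _ _], head=1, tail=2, size=1
read(): buf=[_ _ _ _ _ _], head=2, tail=2, size=0
write(43): buf=[_ _ 43 _ _ _], head=2, tail=3, size=1
read(): buf=[_ _ _ _ _ _], head=3, tail=3, size=0

Answer: _ _ _ _ _ _
3
3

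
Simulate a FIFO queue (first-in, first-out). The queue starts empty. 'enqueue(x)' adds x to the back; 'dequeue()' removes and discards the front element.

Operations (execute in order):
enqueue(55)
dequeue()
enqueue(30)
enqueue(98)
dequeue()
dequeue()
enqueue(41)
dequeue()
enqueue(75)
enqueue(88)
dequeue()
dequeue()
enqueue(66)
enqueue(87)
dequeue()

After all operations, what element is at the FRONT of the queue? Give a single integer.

enqueue(55): queue = [55]
dequeue(): queue = []
enqueue(30): queue = [30]
enqueue(98): queue = [30, 98]
dequeue(): queue = [98]
dequeue(): queue = []
enqueue(41): queue = [41]
dequeue(): queue = []
enqueue(75): queue = [75]
enqueue(88): queue = [75, 88]
dequeue(): queue = [88]
dequeue(): queue = []
enqueue(66): queue = [66]
enqueue(87): queue = [66, 87]
dequeue(): queue = [87]

Answer: 87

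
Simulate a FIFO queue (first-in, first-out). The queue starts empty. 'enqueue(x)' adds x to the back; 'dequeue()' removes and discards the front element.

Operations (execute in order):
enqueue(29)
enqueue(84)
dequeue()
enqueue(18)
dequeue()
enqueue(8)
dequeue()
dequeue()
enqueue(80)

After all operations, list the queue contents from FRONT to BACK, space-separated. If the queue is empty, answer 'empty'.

Answer: 80

Derivation:
enqueue(29): [29]
enqueue(84): [29, 84]
dequeue(): [84]
enqueue(18): [84, 18]
dequeue(): [18]
enqueue(8): [18, 8]
dequeue(): [8]
dequeue(): []
enqueue(80): [80]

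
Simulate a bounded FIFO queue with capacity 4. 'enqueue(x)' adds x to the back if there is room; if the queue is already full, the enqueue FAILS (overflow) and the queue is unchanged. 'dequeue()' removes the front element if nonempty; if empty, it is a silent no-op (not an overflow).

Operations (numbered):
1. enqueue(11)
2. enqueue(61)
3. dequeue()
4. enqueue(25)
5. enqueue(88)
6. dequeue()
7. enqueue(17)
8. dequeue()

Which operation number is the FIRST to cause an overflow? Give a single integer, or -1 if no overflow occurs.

Answer: -1

Derivation:
1. enqueue(11): size=1
2. enqueue(61): size=2
3. dequeue(): size=1
4. enqueue(25): size=2
5. enqueue(88): size=3
6. dequeue(): size=2
7. enqueue(17): size=3
8. dequeue(): size=2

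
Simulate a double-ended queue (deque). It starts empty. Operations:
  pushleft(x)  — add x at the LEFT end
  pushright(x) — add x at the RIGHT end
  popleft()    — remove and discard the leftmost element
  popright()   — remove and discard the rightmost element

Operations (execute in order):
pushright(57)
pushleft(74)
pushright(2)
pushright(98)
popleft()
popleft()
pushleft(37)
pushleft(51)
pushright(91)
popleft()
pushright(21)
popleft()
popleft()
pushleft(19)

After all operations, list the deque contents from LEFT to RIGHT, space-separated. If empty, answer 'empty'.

pushright(57): [57]
pushleft(74): [74, 57]
pushright(2): [74, 57, 2]
pushright(98): [74, 57, 2, 98]
popleft(): [57, 2, 98]
popleft(): [2, 98]
pushleft(37): [37, 2, 98]
pushleft(51): [51, 37, 2, 98]
pushright(91): [51, 37, 2, 98, 91]
popleft(): [37, 2, 98, 91]
pushright(21): [37, 2, 98, 91, 21]
popleft(): [2, 98, 91, 21]
popleft(): [98, 91, 21]
pushleft(19): [19, 98, 91, 21]

Answer: 19 98 91 21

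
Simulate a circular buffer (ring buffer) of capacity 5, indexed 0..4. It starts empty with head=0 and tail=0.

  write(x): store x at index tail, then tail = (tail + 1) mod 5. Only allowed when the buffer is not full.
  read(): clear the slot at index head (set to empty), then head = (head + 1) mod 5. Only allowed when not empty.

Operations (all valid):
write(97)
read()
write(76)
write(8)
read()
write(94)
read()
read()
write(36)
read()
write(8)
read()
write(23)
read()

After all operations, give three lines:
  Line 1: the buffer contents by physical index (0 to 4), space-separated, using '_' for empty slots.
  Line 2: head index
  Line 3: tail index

Answer: _ _ _ _ _
2
2

Derivation:
write(97): buf=[97 _ _ _ _], head=0, tail=1, size=1
read(): buf=[_ _ _ _ _], head=1, tail=1, size=0
write(76): buf=[_ 76 _ _ _], head=1, tail=2, size=1
write(8): buf=[_ 76 8 _ _], head=1, tail=3, size=2
read(): buf=[_ _ 8 _ _], head=2, tail=3, size=1
write(94): buf=[_ _ 8 94 _], head=2, tail=4, size=2
read(): buf=[_ _ _ 94 _], head=3, tail=4, size=1
read(): buf=[_ _ _ _ _], head=4, tail=4, size=0
write(36): buf=[_ _ _ _ 36], head=4, tail=0, size=1
read(): buf=[_ _ _ _ _], head=0, tail=0, size=0
write(8): buf=[8 _ _ _ _], head=0, tail=1, size=1
read(): buf=[_ _ _ _ _], head=1, tail=1, size=0
write(23): buf=[_ 23 _ _ _], head=1, tail=2, size=1
read(): buf=[_ _ _ _ _], head=2, tail=2, size=0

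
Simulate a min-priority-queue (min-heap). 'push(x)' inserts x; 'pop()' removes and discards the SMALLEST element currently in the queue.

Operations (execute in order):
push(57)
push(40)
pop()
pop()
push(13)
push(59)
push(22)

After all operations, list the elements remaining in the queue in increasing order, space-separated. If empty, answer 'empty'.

push(57): heap contents = [57]
push(40): heap contents = [40, 57]
pop() → 40: heap contents = [57]
pop() → 57: heap contents = []
push(13): heap contents = [13]
push(59): heap contents = [13, 59]
push(22): heap contents = [13, 22, 59]

Answer: 13 22 59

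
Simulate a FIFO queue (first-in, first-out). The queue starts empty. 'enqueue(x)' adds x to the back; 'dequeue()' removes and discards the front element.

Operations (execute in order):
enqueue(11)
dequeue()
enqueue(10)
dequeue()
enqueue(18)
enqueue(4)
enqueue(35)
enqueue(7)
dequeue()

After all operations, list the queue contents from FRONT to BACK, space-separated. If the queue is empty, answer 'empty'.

enqueue(11): [11]
dequeue(): []
enqueue(10): [10]
dequeue(): []
enqueue(18): [18]
enqueue(4): [18, 4]
enqueue(35): [18, 4, 35]
enqueue(7): [18, 4, 35, 7]
dequeue(): [4, 35, 7]

Answer: 4 35 7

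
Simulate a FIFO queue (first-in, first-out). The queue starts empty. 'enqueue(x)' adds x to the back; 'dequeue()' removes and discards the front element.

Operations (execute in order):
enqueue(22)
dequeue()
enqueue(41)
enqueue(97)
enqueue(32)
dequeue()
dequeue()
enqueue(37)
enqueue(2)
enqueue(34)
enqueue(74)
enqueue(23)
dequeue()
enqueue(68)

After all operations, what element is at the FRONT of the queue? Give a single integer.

Answer: 37

Derivation:
enqueue(22): queue = [22]
dequeue(): queue = []
enqueue(41): queue = [41]
enqueue(97): queue = [41, 97]
enqueue(32): queue = [41, 97, 32]
dequeue(): queue = [97, 32]
dequeue(): queue = [32]
enqueue(37): queue = [32, 37]
enqueue(2): queue = [32, 37, 2]
enqueue(34): queue = [32, 37, 2, 34]
enqueue(74): queue = [32, 37, 2, 34, 74]
enqueue(23): queue = [32, 37, 2, 34, 74, 23]
dequeue(): queue = [37, 2, 34, 74, 23]
enqueue(68): queue = [37, 2, 34, 74, 23, 68]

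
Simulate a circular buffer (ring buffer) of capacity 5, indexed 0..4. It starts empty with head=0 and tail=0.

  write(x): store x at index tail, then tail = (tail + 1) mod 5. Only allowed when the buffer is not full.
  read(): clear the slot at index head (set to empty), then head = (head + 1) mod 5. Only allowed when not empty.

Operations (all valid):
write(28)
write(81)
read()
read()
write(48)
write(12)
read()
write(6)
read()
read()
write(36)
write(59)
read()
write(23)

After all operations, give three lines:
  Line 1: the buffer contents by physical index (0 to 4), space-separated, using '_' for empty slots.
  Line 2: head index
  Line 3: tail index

Answer: _ 59 23 _ _
1
3

Derivation:
write(28): buf=[28 _ _ _ _], head=0, tail=1, size=1
write(81): buf=[28 81 _ _ _], head=0, tail=2, size=2
read(): buf=[_ 81 _ _ _], head=1, tail=2, size=1
read(): buf=[_ _ _ _ _], head=2, tail=2, size=0
write(48): buf=[_ _ 48 _ _], head=2, tail=3, size=1
write(12): buf=[_ _ 48 12 _], head=2, tail=4, size=2
read(): buf=[_ _ _ 12 _], head=3, tail=4, size=1
write(6): buf=[_ _ _ 12 6], head=3, tail=0, size=2
read(): buf=[_ _ _ _ 6], head=4, tail=0, size=1
read(): buf=[_ _ _ _ _], head=0, tail=0, size=0
write(36): buf=[36 _ _ _ _], head=0, tail=1, size=1
write(59): buf=[36 59 _ _ _], head=0, tail=2, size=2
read(): buf=[_ 59 _ _ _], head=1, tail=2, size=1
write(23): buf=[_ 59 23 _ _], head=1, tail=3, size=2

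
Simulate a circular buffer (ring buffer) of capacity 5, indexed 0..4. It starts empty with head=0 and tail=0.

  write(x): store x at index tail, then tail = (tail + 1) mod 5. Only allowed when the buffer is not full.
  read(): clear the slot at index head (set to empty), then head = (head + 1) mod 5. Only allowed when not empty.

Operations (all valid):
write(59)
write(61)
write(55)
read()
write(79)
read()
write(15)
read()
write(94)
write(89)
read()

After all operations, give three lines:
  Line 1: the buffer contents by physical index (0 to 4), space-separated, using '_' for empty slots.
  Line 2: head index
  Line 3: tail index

write(59): buf=[59 _ _ _ _], head=0, tail=1, size=1
write(61): buf=[59 61 _ _ _], head=0, tail=2, size=2
write(55): buf=[59 61 55 _ _], head=0, tail=3, size=3
read(): buf=[_ 61 55 _ _], head=1, tail=3, size=2
write(79): buf=[_ 61 55 79 _], head=1, tail=4, size=3
read(): buf=[_ _ 55 79 _], head=2, tail=4, size=2
write(15): buf=[_ _ 55 79 15], head=2, tail=0, size=3
read(): buf=[_ _ _ 79 15], head=3, tail=0, size=2
write(94): buf=[94 _ _ 79 15], head=3, tail=1, size=3
write(89): buf=[94 89 _ 79 15], head=3, tail=2, size=4
read(): buf=[94 89 _ _ 15], head=4, tail=2, size=3

Answer: 94 89 _ _ 15
4
2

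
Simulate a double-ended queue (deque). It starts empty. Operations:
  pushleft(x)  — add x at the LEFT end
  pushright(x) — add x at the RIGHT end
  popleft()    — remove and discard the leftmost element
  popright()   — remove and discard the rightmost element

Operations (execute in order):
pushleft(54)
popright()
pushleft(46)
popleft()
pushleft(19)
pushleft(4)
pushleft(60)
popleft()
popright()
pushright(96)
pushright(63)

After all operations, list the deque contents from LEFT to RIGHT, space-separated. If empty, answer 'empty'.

pushleft(54): [54]
popright(): []
pushleft(46): [46]
popleft(): []
pushleft(19): [19]
pushleft(4): [4, 19]
pushleft(60): [60, 4, 19]
popleft(): [4, 19]
popright(): [4]
pushright(96): [4, 96]
pushright(63): [4, 96, 63]

Answer: 4 96 63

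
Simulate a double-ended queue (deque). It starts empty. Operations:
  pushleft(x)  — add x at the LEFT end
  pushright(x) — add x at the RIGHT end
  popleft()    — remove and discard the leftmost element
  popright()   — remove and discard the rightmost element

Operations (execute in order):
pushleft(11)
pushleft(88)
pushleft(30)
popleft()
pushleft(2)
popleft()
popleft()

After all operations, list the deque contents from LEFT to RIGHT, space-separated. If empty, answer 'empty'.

Answer: 11

Derivation:
pushleft(11): [11]
pushleft(88): [88, 11]
pushleft(30): [30, 88, 11]
popleft(): [88, 11]
pushleft(2): [2, 88, 11]
popleft(): [88, 11]
popleft(): [11]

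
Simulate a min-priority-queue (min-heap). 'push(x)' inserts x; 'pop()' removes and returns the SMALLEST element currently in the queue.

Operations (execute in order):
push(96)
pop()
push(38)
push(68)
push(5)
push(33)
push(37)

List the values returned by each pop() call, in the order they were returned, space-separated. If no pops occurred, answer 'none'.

push(96): heap contents = [96]
pop() → 96: heap contents = []
push(38): heap contents = [38]
push(68): heap contents = [38, 68]
push(5): heap contents = [5, 38, 68]
push(33): heap contents = [5, 33, 38, 68]
push(37): heap contents = [5, 33, 37, 38, 68]

Answer: 96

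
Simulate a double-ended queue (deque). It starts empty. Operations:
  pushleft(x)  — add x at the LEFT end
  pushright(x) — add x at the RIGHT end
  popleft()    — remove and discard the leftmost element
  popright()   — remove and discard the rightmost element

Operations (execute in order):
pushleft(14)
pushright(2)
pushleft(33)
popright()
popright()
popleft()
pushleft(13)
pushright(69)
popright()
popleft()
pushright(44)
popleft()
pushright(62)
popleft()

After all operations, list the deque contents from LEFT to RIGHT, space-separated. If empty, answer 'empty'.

Answer: empty

Derivation:
pushleft(14): [14]
pushright(2): [14, 2]
pushleft(33): [33, 14, 2]
popright(): [33, 14]
popright(): [33]
popleft(): []
pushleft(13): [13]
pushright(69): [13, 69]
popright(): [13]
popleft(): []
pushright(44): [44]
popleft(): []
pushright(62): [62]
popleft(): []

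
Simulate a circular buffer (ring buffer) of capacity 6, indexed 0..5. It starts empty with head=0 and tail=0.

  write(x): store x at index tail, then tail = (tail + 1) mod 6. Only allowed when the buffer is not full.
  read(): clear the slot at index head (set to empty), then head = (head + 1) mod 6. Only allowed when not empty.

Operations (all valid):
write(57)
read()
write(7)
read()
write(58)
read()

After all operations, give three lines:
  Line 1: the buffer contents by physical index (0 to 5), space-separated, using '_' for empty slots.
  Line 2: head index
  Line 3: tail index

Answer: _ _ _ _ _ _
3
3

Derivation:
write(57): buf=[57 _ _ _ _ _], head=0, tail=1, size=1
read(): buf=[_ _ _ _ _ _], head=1, tail=1, size=0
write(7): buf=[_ 7 _ _ _ _], head=1, tail=2, size=1
read(): buf=[_ _ _ _ _ _], head=2, tail=2, size=0
write(58): buf=[_ _ 58 _ _ _], head=2, tail=3, size=1
read(): buf=[_ _ _ _ _ _], head=3, tail=3, size=0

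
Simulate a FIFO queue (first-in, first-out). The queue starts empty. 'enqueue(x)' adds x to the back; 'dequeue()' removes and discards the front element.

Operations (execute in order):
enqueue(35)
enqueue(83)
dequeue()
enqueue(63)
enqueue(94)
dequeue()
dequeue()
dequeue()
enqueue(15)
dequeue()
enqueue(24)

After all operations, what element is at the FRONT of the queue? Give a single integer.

enqueue(35): queue = [35]
enqueue(83): queue = [35, 83]
dequeue(): queue = [83]
enqueue(63): queue = [83, 63]
enqueue(94): queue = [83, 63, 94]
dequeue(): queue = [63, 94]
dequeue(): queue = [94]
dequeue(): queue = []
enqueue(15): queue = [15]
dequeue(): queue = []
enqueue(24): queue = [24]

Answer: 24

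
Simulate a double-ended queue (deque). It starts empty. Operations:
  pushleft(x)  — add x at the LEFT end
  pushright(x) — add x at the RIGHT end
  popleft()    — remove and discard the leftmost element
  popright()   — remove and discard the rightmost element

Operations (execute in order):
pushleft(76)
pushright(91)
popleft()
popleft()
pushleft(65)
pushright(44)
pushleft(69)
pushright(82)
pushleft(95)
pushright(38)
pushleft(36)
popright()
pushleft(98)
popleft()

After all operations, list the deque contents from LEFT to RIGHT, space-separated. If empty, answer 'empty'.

pushleft(76): [76]
pushright(91): [76, 91]
popleft(): [91]
popleft(): []
pushleft(65): [65]
pushright(44): [65, 44]
pushleft(69): [69, 65, 44]
pushright(82): [69, 65, 44, 82]
pushleft(95): [95, 69, 65, 44, 82]
pushright(38): [95, 69, 65, 44, 82, 38]
pushleft(36): [36, 95, 69, 65, 44, 82, 38]
popright(): [36, 95, 69, 65, 44, 82]
pushleft(98): [98, 36, 95, 69, 65, 44, 82]
popleft(): [36, 95, 69, 65, 44, 82]

Answer: 36 95 69 65 44 82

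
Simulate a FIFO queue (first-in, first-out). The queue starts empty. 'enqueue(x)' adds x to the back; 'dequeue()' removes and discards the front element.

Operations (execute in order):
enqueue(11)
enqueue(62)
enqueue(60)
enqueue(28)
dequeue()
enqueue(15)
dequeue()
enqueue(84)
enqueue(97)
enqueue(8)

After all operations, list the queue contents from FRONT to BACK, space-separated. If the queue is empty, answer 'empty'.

Answer: 60 28 15 84 97 8

Derivation:
enqueue(11): [11]
enqueue(62): [11, 62]
enqueue(60): [11, 62, 60]
enqueue(28): [11, 62, 60, 28]
dequeue(): [62, 60, 28]
enqueue(15): [62, 60, 28, 15]
dequeue(): [60, 28, 15]
enqueue(84): [60, 28, 15, 84]
enqueue(97): [60, 28, 15, 84, 97]
enqueue(8): [60, 28, 15, 84, 97, 8]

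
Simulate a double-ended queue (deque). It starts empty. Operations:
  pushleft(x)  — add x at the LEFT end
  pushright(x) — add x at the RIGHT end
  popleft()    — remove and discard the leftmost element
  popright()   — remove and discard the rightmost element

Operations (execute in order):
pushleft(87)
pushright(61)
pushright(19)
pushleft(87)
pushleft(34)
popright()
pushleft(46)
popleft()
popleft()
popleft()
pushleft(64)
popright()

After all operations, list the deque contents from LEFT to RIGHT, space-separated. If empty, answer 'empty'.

Answer: 64 87

Derivation:
pushleft(87): [87]
pushright(61): [87, 61]
pushright(19): [87, 61, 19]
pushleft(87): [87, 87, 61, 19]
pushleft(34): [34, 87, 87, 61, 19]
popright(): [34, 87, 87, 61]
pushleft(46): [46, 34, 87, 87, 61]
popleft(): [34, 87, 87, 61]
popleft(): [87, 87, 61]
popleft(): [87, 61]
pushleft(64): [64, 87, 61]
popright(): [64, 87]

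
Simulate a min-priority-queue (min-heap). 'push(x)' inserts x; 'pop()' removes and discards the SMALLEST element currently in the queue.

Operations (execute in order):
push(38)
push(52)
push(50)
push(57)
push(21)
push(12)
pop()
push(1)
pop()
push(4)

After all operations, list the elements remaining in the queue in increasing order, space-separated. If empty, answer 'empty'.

Answer: 4 21 38 50 52 57

Derivation:
push(38): heap contents = [38]
push(52): heap contents = [38, 52]
push(50): heap contents = [38, 50, 52]
push(57): heap contents = [38, 50, 52, 57]
push(21): heap contents = [21, 38, 50, 52, 57]
push(12): heap contents = [12, 21, 38, 50, 52, 57]
pop() → 12: heap contents = [21, 38, 50, 52, 57]
push(1): heap contents = [1, 21, 38, 50, 52, 57]
pop() → 1: heap contents = [21, 38, 50, 52, 57]
push(4): heap contents = [4, 21, 38, 50, 52, 57]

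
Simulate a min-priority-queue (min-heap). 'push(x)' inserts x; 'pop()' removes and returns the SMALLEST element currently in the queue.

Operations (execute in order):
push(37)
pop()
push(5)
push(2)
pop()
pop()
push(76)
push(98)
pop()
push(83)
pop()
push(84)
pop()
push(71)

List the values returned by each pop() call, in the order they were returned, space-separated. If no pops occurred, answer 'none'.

Answer: 37 2 5 76 83 84

Derivation:
push(37): heap contents = [37]
pop() → 37: heap contents = []
push(5): heap contents = [5]
push(2): heap contents = [2, 5]
pop() → 2: heap contents = [5]
pop() → 5: heap contents = []
push(76): heap contents = [76]
push(98): heap contents = [76, 98]
pop() → 76: heap contents = [98]
push(83): heap contents = [83, 98]
pop() → 83: heap contents = [98]
push(84): heap contents = [84, 98]
pop() → 84: heap contents = [98]
push(71): heap contents = [71, 98]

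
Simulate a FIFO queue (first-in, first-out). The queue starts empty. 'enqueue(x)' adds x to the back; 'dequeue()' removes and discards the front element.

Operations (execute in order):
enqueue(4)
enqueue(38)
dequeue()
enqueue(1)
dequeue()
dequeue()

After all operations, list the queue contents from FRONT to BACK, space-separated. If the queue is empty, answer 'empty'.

enqueue(4): [4]
enqueue(38): [4, 38]
dequeue(): [38]
enqueue(1): [38, 1]
dequeue(): [1]
dequeue(): []

Answer: empty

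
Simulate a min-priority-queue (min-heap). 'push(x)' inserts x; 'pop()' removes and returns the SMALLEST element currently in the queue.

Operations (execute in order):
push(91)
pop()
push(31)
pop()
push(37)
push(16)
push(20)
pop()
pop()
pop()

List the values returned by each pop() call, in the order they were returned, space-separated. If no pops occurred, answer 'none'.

push(91): heap contents = [91]
pop() → 91: heap contents = []
push(31): heap contents = [31]
pop() → 31: heap contents = []
push(37): heap contents = [37]
push(16): heap contents = [16, 37]
push(20): heap contents = [16, 20, 37]
pop() → 16: heap contents = [20, 37]
pop() → 20: heap contents = [37]
pop() → 37: heap contents = []

Answer: 91 31 16 20 37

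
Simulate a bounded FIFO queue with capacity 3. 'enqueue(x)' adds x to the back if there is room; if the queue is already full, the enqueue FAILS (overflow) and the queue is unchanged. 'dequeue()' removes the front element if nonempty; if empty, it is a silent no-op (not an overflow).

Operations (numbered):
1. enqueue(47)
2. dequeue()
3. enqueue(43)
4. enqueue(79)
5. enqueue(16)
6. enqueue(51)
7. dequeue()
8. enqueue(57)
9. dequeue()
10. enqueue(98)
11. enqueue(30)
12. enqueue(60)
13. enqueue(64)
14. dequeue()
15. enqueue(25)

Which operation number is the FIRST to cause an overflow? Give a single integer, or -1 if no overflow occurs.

Answer: 6

Derivation:
1. enqueue(47): size=1
2. dequeue(): size=0
3. enqueue(43): size=1
4. enqueue(79): size=2
5. enqueue(16): size=3
6. enqueue(51): size=3=cap → OVERFLOW (fail)
7. dequeue(): size=2
8. enqueue(57): size=3
9. dequeue(): size=2
10. enqueue(98): size=3
11. enqueue(30): size=3=cap → OVERFLOW (fail)
12. enqueue(60): size=3=cap → OVERFLOW (fail)
13. enqueue(64): size=3=cap → OVERFLOW (fail)
14. dequeue(): size=2
15. enqueue(25): size=3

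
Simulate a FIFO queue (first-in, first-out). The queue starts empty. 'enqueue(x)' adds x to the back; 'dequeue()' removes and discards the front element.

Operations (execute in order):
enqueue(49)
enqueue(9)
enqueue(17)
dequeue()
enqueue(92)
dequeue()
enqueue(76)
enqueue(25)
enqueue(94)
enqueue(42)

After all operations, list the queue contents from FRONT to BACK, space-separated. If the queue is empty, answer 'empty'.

Answer: 17 92 76 25 94 42

Derivation:
enqueue(49): [49]
enqueue(9): [49, 9]
enqueue(17): [49, 9, 17]
dequeue(): [9, 17]
enqueue(92): [9, 17, 92]
dequeue(): [17, 92]
enqueue(76): [17, 92, 76]
enqueue(25): [17, 92, 76, 25]
enqueue(94): [17, 92, 76, 25, 94]
enqueue(42): [17, 92, 76, 25, 94, 42]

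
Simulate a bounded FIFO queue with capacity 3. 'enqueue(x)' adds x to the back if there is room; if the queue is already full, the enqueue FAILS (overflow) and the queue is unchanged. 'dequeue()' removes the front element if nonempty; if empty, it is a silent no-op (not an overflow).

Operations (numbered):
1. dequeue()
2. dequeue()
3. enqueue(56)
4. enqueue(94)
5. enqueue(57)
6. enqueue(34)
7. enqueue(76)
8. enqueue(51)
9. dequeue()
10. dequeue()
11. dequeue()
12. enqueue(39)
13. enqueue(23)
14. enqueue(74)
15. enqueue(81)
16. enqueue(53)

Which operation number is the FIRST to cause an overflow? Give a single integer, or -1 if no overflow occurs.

Answer: 6

Derivation:
1. dequeue(): empty, no-op, size=0
2. dequeue(): empty, no-op, size=0
3. enqueue(56): size=1
4. enqueue(94): size=2
5. enqueue(57): size=3
6. enqueue(34): size=3=cap → OVERFLOW (fail)
7. enqueue(76): size=3=cap → OVERFLOW (fail)
8. enqueue(51): size=3=cap → OVERFLOW (fail)
9. dequeue(): size=2
10. dequeue(): size=1
11. dequeue(): size=0
12. enqueue(39): size=1
13. enqueue(23): size=2
14. enqueue(74): size=3
15. enqueue(81): size=3=cap → OVERFLOW (fail)
16. enqueue(53): size=3=cap → OVERFLOW (fail)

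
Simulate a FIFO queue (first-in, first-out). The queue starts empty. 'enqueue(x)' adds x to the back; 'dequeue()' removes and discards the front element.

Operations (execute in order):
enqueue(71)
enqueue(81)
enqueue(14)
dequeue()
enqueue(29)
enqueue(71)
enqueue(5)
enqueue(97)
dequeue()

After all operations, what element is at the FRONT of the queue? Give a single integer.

Answer: 14

Derivation:
enqueue(71): queue = [71]
enqueue(81): queue = [71, 81]
enqueue(14): queue = [71, 81, 14]
dequeue(): queue = [81, 14]
enqueue(29): queue = [81, 14, 29]
enqueue(71): queue = [81, 14, 29, 71]
enqueue(5): queue = [81, 14, 29, 71, 5]
enqueue(97): queue = [81, 14, 29, 71, 5, 97]
dequeue(): queue = [14, 29, 71, 5, 97]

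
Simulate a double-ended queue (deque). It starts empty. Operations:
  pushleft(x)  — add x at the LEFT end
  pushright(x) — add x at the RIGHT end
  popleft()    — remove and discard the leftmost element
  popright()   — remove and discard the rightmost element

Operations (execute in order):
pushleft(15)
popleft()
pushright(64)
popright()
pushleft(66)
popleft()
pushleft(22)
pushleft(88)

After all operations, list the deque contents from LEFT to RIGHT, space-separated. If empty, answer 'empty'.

Answer: 88 22

Derivation:
pushleft(15): [15]
popleft(): []
pushright(64): [64]
popright(): []
pushleft(66): [66]
popleft(): []
pushleft(22): [22]
pushleft(88): [88, 22]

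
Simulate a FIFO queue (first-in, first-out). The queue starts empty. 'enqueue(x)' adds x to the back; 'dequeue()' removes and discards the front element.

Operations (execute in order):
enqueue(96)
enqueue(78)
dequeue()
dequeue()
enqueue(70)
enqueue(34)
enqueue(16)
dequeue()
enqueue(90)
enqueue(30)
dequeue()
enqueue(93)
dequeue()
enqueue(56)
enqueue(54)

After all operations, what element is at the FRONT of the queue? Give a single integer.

enqueue(96): queue = [96]
enqueue(78): queue = [96, 78]
dequeue(): queue = [78]
dequeue(): queue = []
enqueue(70): queue = [70]
enqueue(34): queue = [70, 34]
enqueue(16): queue = [70, 34, 16]
dequeue(): queue = [34, 16]
enqueue(90): queue = [34, 16, 90]
enqueue(30): queue = [34, 16, 90, 30]
dequeue(): queue = [16, 90, 30]
enqueue(93): queue = [16, 90, 30, 93]
dequeue(): queue = [90, 30, 93]
enqueue(56): queue = [90, 30, 93, 56]
enqueue(54): queue = [90, 30, 93, 56, 54]

Answer: 90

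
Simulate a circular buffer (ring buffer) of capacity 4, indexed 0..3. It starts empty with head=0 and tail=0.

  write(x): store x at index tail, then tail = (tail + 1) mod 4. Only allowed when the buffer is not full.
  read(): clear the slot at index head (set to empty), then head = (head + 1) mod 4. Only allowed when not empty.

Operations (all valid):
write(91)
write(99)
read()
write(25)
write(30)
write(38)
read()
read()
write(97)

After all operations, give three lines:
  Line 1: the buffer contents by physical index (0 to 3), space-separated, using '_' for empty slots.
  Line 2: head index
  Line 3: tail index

write(91): buf=[91 _ _ _], head=0, tail=1, size=1
write(99): buf=[91 99 _ _], head=0, tail=2, size=2
read(): buf=[_ 99 _ _], head=1, tail=2, size=1
write(25): buf=[_ 99 25 _], head=1, tail=3, size=2
write(30): buf=[_ 99 25 30], head=1, tail=0, size=3
write(38): buf=[38 99 25 30], head=1, tail=1, size=4
read(): buf=[38 _ 25 30], head=2, tail=1, size=3
read(): buf=[38 _ _ 30], head=3, tail=1, size=2
write(97): buf=[38 97 _ 30], head=3, tail=2, size=3

Answer: 38 97 _ 30
3
2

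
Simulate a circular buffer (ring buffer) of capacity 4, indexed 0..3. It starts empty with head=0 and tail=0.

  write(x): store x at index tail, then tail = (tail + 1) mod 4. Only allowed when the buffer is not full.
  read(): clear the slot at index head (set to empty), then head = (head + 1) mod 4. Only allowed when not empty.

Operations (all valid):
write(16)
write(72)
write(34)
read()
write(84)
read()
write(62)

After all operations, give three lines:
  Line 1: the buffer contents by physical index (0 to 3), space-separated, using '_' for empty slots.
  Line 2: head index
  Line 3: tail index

Answer: 62 _ 34 84
2
1

Derivation:
write(16): buf=[16 _ _ _], head=0, tail=1, size=1
write(72): buf=[16 72 _ _], head=0, tail=2, size=2
write(34): buf=[16 72 34 _], head=0, tail=3, size=3
read(): buf=[_ 72 34 _], head=1, tail=3, size=2
write(84): buf=[_ 72 34 84], head=1, tail=0, size=3
read(): buf=[_ _ 34 84], head=2, tail=0, size=2
write(62): buf=[62 _ 34 84], head=2, tail=1, size=3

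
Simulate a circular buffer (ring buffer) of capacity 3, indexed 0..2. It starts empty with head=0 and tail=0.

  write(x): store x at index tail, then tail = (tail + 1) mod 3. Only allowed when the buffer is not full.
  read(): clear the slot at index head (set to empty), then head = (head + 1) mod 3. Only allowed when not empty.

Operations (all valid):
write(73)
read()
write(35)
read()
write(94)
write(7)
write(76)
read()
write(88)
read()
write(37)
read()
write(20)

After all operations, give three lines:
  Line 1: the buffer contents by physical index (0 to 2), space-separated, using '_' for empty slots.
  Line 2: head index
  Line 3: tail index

Answer: 37 20 88
2
2

Derivation:
write(73): buf=[73 _ _], head=0, tail=1, size=1
read(): buf=[_ _ _], head=1, tail=1, size=0
write(35): buf=[_ 35 _], head=1, tail=2, size=1
read(): buf=[_ _ _], head=2, tail=2, size=0
write(94): buf=[_ _ 94], head=2, tail=0, size=1
write(7): buf=[7 _ 94], head=2, tail=1, size=2
write(76): buf=[7 76 94], head=2, tail=2, size=3
read(): buf=[7 76 _], head=0, tail=2, size=2
write(88): buf=[7 76 88], head=0, tail=0, size=3
read(): buf=[_ 76 88], head=1, tail=0, size=2
write(37): buf=[37 76 88], head=1, tail=1, size=3
read(): buf=[37 _ 88], head=2, tail=1, size=2
write(20): buf=[37 20 88], head=2, tail=2, size=3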